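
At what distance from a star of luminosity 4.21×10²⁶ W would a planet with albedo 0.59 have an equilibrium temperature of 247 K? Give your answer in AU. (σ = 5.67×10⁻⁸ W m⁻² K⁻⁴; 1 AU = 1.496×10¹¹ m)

d ≈ 0.853 AU

From T_eq⁴ = L(1−A)/(16πσd²): d = √[L(1−A)/(16πσT_eq⁴)].
d = √[4.21×10²⁶ × 0.41 / (16π × 5.67×10⁻⁸ × (247)⁴)] = 1.28×10¹¹ m = 0.853 AU.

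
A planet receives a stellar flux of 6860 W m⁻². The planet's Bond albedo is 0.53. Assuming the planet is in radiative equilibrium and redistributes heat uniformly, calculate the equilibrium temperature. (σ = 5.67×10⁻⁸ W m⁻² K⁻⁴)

Energy balance: absorbed = emitted ⇒ πR²·S(1−A) = 4πR²·σT_eq⁴, so T_eq⁴ = S(1−A)/(4σ).
T_eq = [6860 × 0.47 / (4 × 5.67×10⁻⁸)]^(1/4) = (1.42×10¹⁰)^(1/4) = 345 K.

T_eq ≈ 345 K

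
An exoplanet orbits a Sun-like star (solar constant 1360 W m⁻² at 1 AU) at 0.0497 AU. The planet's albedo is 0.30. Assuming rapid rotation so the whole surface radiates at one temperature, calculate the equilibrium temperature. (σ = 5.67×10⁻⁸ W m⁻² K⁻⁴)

T_eq ≈ 1140 K

Flux at 0.0497 AU: S = 1360/0.0497² = 5.51×10⁵ W m⁻².
Energy balance: absorbed = emitted ⇒ πR²·S(1−A) = 4πR²·σT_eq⁴, so T_eq⁴ = S(1−A)/(4σ).
T_eq = [5.51×10⁵ × 0.70 / (4 × 5.67×10⁻⁸)]^(1/4) = (1.70×10¹²)^(1/4) = 1140 K.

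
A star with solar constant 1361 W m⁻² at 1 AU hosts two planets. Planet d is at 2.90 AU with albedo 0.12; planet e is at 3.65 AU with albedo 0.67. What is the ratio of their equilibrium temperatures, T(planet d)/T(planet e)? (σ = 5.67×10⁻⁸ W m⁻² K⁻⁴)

T₁/T₂ ≈ 1.434

T_eq = [S₀(1−A)/(4σd²)]^(1/4), so T ∝ (1−A)^(1/4) / √d.
T₁ = [1361×0.88/(4×5.67×10⁻⁸×2.90²)]^(1/4) = 158.30 K.
T₂ = [1361×0.33/(4×5.67×10⁻⁸×3.65²)]^(1/4) = 110.42 K.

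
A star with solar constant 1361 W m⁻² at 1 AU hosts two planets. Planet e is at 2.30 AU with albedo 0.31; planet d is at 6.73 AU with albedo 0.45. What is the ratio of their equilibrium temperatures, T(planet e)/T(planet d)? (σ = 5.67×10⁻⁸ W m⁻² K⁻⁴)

T₁/T₂ ≈ 1.810

T_eq = [S₀(1−A)/(4σd²)]^(1/4), so T ∝ (1−A)^(1/4) / √d.
T₁ = [1361×0.69/(4×5.67×10⁻⁸×2.30²)]^(1/4) = 167.26 K.
T₂ = [1361×0.55/(4×5.67×10⁻⁸×6.73²)]^(1/4) = 92.39 K.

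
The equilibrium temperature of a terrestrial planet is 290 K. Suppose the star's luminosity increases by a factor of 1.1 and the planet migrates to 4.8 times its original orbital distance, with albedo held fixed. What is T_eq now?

T_eq ∝ L^(1/4) · d^(−1/2).
T′ = 290 × 1.1^(1/4) / 4.8^(1/2) = 136 K.

T_eq ≈ 136 K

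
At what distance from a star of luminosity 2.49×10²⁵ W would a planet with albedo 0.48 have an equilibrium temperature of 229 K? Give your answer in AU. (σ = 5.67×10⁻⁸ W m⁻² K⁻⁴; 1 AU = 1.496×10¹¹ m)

d ≈ 0.272 AU

From T_eq⁴ = L(1−A)/(16πσd²): d = √[L(1−A)/(16πσT_eq⁴)].
d = √[2.49×10²⁵ × 0.52 / (16π × 5.67×10⁻⁸ × (229)⁴)] = 4.06×10¹⁰ m = 0.272 AU.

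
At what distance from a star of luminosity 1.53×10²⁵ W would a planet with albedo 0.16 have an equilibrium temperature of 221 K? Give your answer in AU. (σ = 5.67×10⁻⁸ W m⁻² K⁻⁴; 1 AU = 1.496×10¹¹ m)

From T_eq⁴ = L(1−A)/(16πσd²): d = √[L(1−A)/(16πσT_eq⁴)].
d = √[1.53×10²⁵ × 0.84 / (16π × 5.67×10⁻⁸ × (221)⁴)] = 4.35×10¹⁰ m = 0.291 AU.

d ≈ 0.291 AU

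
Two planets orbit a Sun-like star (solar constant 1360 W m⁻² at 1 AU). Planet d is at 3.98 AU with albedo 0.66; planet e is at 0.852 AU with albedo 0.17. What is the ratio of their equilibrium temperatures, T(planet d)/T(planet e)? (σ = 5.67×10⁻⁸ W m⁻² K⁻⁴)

T_eq = [S₀(1−A)/(4σd²)]^(1/4), so T ∝ (1−A)^(1/4) / √d.
T₁ = [1360×0.34/(4×5.67×10⁻⁸×3.98²)]^(1/4) = 106.51 K.
T₂ = [1360×0.83/(4×5.67×10⁻⁸×0.852²)]^(1/4) = 287.76 K.

T₁/T₂ ≈ 0.370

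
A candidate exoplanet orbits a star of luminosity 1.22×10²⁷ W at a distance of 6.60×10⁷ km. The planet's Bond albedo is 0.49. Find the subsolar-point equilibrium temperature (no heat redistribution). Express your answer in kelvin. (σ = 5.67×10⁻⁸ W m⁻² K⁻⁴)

T_ss ≈ 669 K

d = 6.60×10⁷ km = 6.60×10¹⁰ m.
Flux: S = L/(4πd²) = 1.22×10²⁷/(4π×(6.60×10¹⁰)²) = 2.23×10⁴ W m⁻².
At the subsolar point the surface absorbs S(1−A) and emits σT⁴ per unit area — no factor of 4, since only the local patch is in balance.
T = [2.23×10⁴ × 0.51 / 5.67×10⁻⁸]^(1/4) = (2.00×10¹¹)^(1/4) = 669 K.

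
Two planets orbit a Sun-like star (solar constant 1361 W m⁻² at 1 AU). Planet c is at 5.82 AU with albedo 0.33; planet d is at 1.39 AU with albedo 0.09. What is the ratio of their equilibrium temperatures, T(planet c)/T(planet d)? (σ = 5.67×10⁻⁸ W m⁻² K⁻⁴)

T_eq = [S₀(1−A)/(4σd²)]^(1/4), so T ∝ (1−A)^(1/4) / √d.
T₁ = [1361×0.67/(4×5.67×10⁻⁸×5.82²)]^(1/4) = 104.38 K.
T₂ = [1361×0.91/(4×5.67×10⁻⁸×1.39²)]^(1/4) = 230.57 K.

T₁/T₂ ≈ 0.453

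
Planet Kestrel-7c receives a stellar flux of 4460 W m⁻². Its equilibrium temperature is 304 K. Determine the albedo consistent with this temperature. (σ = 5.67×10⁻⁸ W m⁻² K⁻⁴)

A ≈ 0.57

From T_eq⁴ = S(1−A)/(4σ): 1−A = 4σT_eq⁴/S.
1−A = 4 × 5.67×10⁻⁸ × (304)⁴ / 4460 = 0.434.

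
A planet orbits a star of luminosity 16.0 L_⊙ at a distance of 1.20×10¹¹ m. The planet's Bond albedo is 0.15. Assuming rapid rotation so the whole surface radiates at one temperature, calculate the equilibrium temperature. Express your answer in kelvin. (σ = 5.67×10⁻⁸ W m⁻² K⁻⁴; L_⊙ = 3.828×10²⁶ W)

T_eq ≈ 597 K

L = 16.0 × 3.828×10²⁶ = 6.12×10²⁷ W.
Flux: S = L/(4πd²) = 6.12×10²⁷/(4π×(1.20×10¹¹)²) = 3.38×10⁴ W m⁻².
Energy balance: absorbed = emitted ⇒ πR²·S(1−A) = 4πR²·σT_eq⁴, so T_eq⁴ = S(1−A)/(4σ).
T_eq = [3.38×10⁴ × 0.85 / (4 × 5.67×10⁻⁸)]^(1/4) = (1.27×10¹¹)^(1/4) = 597 K.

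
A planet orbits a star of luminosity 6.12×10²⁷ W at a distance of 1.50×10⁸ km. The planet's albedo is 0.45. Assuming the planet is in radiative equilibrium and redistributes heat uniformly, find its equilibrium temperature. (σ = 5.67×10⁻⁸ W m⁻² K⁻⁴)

d = 1.50×10⁸ km = 1.50×10¹¹ m.
Flux: S = L/(4πd²) = 6.12×10²⁷/(4π×(1.50×10¹¹)²) = 2.16×10⁴ W m⁻².
Energy balance: absorbed = emitted ⇒ πR²·S(1−A) = 4πR²·σT_eq⁴, so T_eq⁴ = S(1−A)/(4σ).
T_eq = [2.16×10⁴ × 0.55 / (4 × 5.67×10⁻⁸)]^(1/4) = (5.25×10¹⁰)^(1/4) = 479 K.

T_eq ≈ 479 K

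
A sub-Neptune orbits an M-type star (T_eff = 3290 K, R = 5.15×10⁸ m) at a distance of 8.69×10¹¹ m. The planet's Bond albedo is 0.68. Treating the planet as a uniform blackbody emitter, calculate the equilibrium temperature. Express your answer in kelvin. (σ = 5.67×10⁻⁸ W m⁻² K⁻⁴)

L = 4πR_⋆²σT_⋆⁴ = 4π(5.15×10⁸)² × 5.67×10⁻⁸ × (3290)⁴ = 2.21×10²⁵ W.
S = L/(4πd²) = 2.33 W m⁻².
Energy balance: absorbed = emitted ⇒ πR²·S(1−A) = 4πR²·σT_eq⁴, so T_eq⁴ = S(1−A)/(4σ).
T_eq = [2.33 × 0.32 / (4 × 5.67×10⁻⁸)]^(1/4) = (3.29×10⁶)^(1/4) = 42.6 K.

T_eq ≈ 42.6 K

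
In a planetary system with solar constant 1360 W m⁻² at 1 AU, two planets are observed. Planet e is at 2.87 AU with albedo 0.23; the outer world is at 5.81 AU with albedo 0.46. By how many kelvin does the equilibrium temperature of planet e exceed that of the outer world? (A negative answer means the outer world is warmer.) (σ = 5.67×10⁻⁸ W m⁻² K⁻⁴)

ΔT ≈ 54.9 K

T_eq = [S₀(1−A)/(4σd²)]^(1/4), so T ∝ (1−A)^(1/4) / √d.
T₁ = [1360×0.77/(4×5.67×10⁻⁸×2.87²)]^(1/4) = 153.87 K.
T₂ = [1360×0.54/(4×5.67×10⁻⁸×5.81²)]^(1/4) = 98.97 K.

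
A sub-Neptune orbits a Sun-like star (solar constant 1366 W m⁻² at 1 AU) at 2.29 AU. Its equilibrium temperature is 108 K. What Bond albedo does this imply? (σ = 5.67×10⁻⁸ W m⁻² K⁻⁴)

Flux at 2.29 AU: S = 1366/2.29² = 260 W m⁻².
From T_eq⁴ = S(1−A)/(4σ): 1−A = 4σT_eq⁴/S.
1−A = 4 × 5.67×10⁻⁸ × (108)⁴ / 260 = 0.118.

A ≈ 0.88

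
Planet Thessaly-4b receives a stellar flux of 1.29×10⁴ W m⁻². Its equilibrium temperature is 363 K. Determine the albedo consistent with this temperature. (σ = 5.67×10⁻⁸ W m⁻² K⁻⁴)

A ≈ 0.69

From T_eq⁴ = S(1−A)/(4σ): 1−A = 4σT_eq⁴/S.
1−A = 4 × 5.67×10⁻⁸ × (363)⁴ / 1.29×10⁴ = 0.305.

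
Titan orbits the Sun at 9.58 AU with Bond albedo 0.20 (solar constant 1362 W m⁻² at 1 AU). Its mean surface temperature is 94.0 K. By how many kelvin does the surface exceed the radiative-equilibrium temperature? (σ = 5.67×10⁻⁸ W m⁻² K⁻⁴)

S = 1362/9.58² = 14.84 W m⁻².
T_eq = [S(1−A)/(4σ)]^(1/4) = [14.84×0.80/(4×5.67×10⁻⁸)]^(1/4) = 85.1 K.
ΔT = T_surf − T_eq = 94 − 85.1.

ΔT ≈ 8.9 K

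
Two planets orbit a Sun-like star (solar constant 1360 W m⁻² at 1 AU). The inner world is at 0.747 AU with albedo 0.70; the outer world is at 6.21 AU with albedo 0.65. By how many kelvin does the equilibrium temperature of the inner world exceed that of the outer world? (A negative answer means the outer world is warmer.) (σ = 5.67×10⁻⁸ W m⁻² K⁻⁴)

ΔT ≈ 152.4 K

T_eq = [S₀(1−A)/(4σd²)]^(1/4), so T ∝ (1−A)^(1/4) / √d.
T₁ = [1360×0.30/(4×5.67×10⁻⁸×0.747²)]^(1/4) = 238.28 K.
T₂ = [1360×0.35/(4×5.67×10⁻⁸×6.21²)]^(1/4) = 85.89 K.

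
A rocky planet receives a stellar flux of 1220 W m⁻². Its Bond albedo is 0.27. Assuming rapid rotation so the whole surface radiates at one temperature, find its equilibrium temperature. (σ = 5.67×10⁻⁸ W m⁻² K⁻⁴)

Energy balance: absorbed = emitted ⇒ πR²·S(1−A) = 4πR²·σT_eq⁴, so T_eq⁴ = S(1−A)/(4σ).
T_eq = [1220 × 0.73 / (4 × 5.67×10⁻⁸)]^(1/4) = (3.93×10⁹)^(1/4) = 250 K.

T_eq ≈ 250 K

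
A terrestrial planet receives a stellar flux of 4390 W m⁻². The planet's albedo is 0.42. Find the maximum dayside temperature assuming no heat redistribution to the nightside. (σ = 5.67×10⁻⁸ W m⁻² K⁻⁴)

With no redistribution each surface element balances locally: S(1−A) = σT⁴.
T = [4390 × 0.58 / 5.67×10⁻⁸]^(1/4) = (4.49×10¹⁰)^(1/4) = 460 K.

T_ss ≈ 460 K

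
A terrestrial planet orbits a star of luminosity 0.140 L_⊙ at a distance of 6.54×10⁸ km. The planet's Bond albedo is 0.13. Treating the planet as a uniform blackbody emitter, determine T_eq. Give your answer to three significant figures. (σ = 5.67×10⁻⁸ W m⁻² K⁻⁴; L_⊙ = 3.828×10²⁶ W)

d = 6.54×10⁸ km = 6.54×10¹¹ m.
L = 0.140 × 3.828×10²⁶ = 5.36×10²⁵ W.
Flux: S = L/(4πd²) = 5.36×10²⁵/(4π×(6.54×10¹¹)²) = 9.97 W m⁻².
Energy balance: absorbed = emitted ⇒ πR²·S(1−A) = 4πR²·σT_eq⁴, so T_eq⁴ = S(1−A)/(4σ).
T_eq = [9.97 × 0.87 / (4 × 5.67×10⁻⁸)]^(1/4) = (3.82×10⁷)^(1/4) = 78.6 K.

T_eq ≈ 78.6 K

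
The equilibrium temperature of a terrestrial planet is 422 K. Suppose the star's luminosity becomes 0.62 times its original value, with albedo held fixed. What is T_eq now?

T_eq ≈ 374 K

T_eq ∝ L^(1/4) · d^(−1/2).
T′ = 422 × 0.62^(1/4) = 374 K.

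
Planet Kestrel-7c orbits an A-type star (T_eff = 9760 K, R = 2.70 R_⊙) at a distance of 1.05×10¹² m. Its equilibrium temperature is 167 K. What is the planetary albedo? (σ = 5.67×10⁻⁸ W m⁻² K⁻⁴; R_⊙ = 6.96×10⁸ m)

A ≈ 0.89

R_⋆ = 2.70 × 6.96×10⁸ = 1.88×10⁹ m.
L = 4πR_⋆²σT_⋆⁴ = 4π(1.88×10⁹)² × 5.67×10⁻⁸ × (9760)⁴ = 2.28×10²⁸ W.
S = L/(4πd²) = 1650 W m⁻².
From T_eq⁴ = S(1−A)/(4σ): 1−A = 4σT_eq⁴/S.
1−A = 4 × 5.67×10⁻⁸ × (167)⁴ / 1650 = 0.107.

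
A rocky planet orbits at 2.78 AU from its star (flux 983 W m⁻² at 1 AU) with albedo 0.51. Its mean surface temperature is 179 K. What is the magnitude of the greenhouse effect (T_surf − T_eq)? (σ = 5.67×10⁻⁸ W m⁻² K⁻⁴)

ΔT ≈ 50.2 K

S = 983/2.78² = 127.2 W m⁻².
T_eq = [S(1−A)/(4σ)]^(1/4) = [127.2×0.49/(4×5.67×10⁻⁸)]^(1/4) = 128.8 K.
ΔT = T_surf − T_eq = 179 − 128.8.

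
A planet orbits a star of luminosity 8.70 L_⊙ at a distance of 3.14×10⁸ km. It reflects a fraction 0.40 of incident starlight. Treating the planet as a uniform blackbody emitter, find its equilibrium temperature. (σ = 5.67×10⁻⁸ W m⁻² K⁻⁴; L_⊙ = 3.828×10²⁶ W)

d = 3.14×10⁸ km = 3.14×10¹¹ m.
L = 8.70 × 3.828×10²⁶ = 3.33×10²⁷ W.
Flux: S = L/(4πd²) = 3.33×10²⁷/(4π×(3.14×10¹¹)²) = 2690 W m⁻².
Energy balance: absorbed = emitted ⇒ πR²·S(1−A) = 4πR²·σT_eq⁴, so T_eq⁴ = S(1−A)/(4σ).
T_eq = [2690 × 0.60 / (4 × 5.67×10⁻⁸)]^(1/4) = (7.11×10⁹)^(1/4) = 290 K.

T_eq ≈ 290 K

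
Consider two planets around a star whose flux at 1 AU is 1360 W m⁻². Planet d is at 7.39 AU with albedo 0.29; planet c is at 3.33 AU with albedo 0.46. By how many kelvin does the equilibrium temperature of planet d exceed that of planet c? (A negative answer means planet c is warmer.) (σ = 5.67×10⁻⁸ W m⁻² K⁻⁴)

ΔT ≈ -36.8 K

T_eq = [S₀(1−A)/(4σd²)]^(1/4), so T ∝ (1−A)^(1/4) / √d.
T₁ = [1360×0.71/(4×5.67×10⁻⁸×7.39²)]^(1/4) = 93.97 K.
T₂ = [1360×0.54/(4×5.67×10⁻⁸×3.33²)]^(1/4) = 130.72 K.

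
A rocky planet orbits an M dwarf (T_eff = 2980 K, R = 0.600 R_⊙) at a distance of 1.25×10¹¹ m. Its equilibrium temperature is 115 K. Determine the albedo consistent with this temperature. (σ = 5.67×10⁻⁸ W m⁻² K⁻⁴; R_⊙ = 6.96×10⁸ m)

R_⋆ = 0.600 × 6.96×10⁸ = 4.18×10⁸ m.
L = 4πR_⋆²σT_⋆⁴ = 4π(4.18×10⁸)² × 5.67×10⁻⁸ × (2980)⁴ = 9.80×10²⁴ W.
S = L/(4πd²) = 49.9 W m⁻².
From T_eq⁴ = S(1−A)/(4σ): 1−A = 4σT_eq⁴/S.
1−A = 4 × 5.67×10⁻⁸ × (115)⁴ / 49.9 = 0.795.

A ≈ 0.21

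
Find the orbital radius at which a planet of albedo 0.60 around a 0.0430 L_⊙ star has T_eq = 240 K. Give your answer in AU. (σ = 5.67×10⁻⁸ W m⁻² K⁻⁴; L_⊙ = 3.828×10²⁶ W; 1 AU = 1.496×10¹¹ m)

L = 0.0430 × 3.828×10²⁶ = 1.65×10²⁵ W.
From T_eq⁴ = L(1−A)/(16πσd²): d = √[L(1−A)/(16πσT_eq⁴)].
d = √[1.65×10²⁵ × 0.40 / (16π × 5.67×10⁻⁸ × (240)⁴)] = 2.64×10¹⁰ m = 0.176 AU.

d ≈ 0.176 AU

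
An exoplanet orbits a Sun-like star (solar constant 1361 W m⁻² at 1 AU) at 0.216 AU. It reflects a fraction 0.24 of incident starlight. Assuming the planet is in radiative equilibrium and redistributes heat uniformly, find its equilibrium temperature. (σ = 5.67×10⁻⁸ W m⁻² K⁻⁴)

Flux at 0.216 AU: S = 1361/0.216² = 2.92×10⁴ W m⁻².
Energy balance: absorbed = emitted ⇒ πR²·S(1−A) = 4πR²·σT_eq⁴, so T_eq⁴ = S(1−A)/(4σ).
T_eq = [2.92×10⁴ × 0.76 / (4 × 5.67×10⁻⁸)]^(1/4) = (9.78×10¹⁰)^(1/4) = 559 K.

T_eq ≈ 559 K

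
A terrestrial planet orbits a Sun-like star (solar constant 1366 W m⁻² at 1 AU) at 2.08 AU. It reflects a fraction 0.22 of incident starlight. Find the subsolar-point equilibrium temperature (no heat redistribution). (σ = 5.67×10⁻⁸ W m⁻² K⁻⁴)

Flux at 2.08 AU: S = 1366/2.08² = 316 W m⁻².
At the subsolar point the surface absorbs S(1−A) and emits σT⁴ per unit area — no factor of 4, since only the local patch is in balance.
T = [316 × 0.78 / 5.67×10⁻⁸]^(1/4) = (4.34×10⁹)^(1/4) = 257 K.

T_ss ≈ 257 K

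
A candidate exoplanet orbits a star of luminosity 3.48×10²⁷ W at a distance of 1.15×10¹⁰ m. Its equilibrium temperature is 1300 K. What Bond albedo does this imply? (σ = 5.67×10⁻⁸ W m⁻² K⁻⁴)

A ≈ 0.69

Flux: S = L/(4πd²) = 3.48×10²⁷/(4π×(1.15×10¹⁰)²) = 2.09×10⁶ W m⁻².
From T_eq⁴ = S(1−A)/(4σ): 1−A = 4σT_eq⁴/S.
1−A = 4 × 5.67×10⁻⁸ × (1300)⁴ / 2.09×10⁶ = 0.309.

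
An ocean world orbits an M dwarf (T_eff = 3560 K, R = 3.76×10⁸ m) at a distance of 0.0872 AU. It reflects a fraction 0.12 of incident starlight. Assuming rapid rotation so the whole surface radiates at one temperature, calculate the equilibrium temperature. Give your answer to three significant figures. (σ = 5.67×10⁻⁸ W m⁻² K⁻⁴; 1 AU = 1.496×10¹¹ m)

T_eq ≈ 414 K

d = 0.0872 AU = 1.30×10¹⁰ m.
L = 4πR_⋆²σT_⋆⁴ = 4π(3.76×10⁸)² × 5.67×10⁻⁸ × (3560)⁴ = 1.62×10²⁵ W.
S = L/(4πd²) = 7570 W m⁻².
Energy balance: absorbed = emitted ⇒ πR²·S(1−A) = 4πR²·σT_eq⁴, so T_eq⁴ = S(1−A)/(4σ).
T_eq = [7570 × 0.88 / (4 × 5.67×10⁻⁸)]^(1/4) = (2.94×10¹⁰)^(1/4) = 414 K.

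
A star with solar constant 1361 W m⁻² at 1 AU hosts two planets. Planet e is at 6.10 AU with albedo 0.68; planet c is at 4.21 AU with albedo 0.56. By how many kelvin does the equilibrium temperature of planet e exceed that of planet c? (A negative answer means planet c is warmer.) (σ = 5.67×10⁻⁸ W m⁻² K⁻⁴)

ΔT ≈ -25.7 K

T_eq = [S₀(1−A)/(4σd²)]^(1/4), so T ∝ (1−A)^(1/4) / √d.
T₁ = [1361×0.32/(4×5.67×10⁻⁸×6.10²)]^(1/4) = 84.76 K.
T₂ = [1361×0.44/(4×5.67×10⁻⁸×4.21²)]^(1/4) = 110.48 K.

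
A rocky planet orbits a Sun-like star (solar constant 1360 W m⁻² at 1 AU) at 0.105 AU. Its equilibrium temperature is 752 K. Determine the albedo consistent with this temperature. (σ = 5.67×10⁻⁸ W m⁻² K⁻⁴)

A ≈ 0.41

Flux at 0.105 AU: S = 1360/0.105² = 1.23×10⁵ W m⁻².
From T_eq⁴ = S(1−A)/(4σ): 1−A = 4σT_eq⁴/S.
1−A = 4 × 5.67×10⁻⁸ × (752)⁴ / 1.23×10⁵ = 0.588.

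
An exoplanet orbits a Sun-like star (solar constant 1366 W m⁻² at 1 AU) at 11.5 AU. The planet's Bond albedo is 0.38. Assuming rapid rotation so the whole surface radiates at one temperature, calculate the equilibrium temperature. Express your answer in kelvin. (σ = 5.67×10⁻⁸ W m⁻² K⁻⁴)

Flux at 11.5 AU: S = 1366/11.5² = 10.3 W m⁻².
Energy balance: absorbed = emitted ⇒ πR²·S(1−A) = 4πR²·σT_eq⁴, so T_eq⁴ = S(1−A)/(4σ).
T_eq = [10.3 × 0.62 / (4 × 5.67×10⁻⁸)]^(1/4) = (2.82×10⁷)^(1/4) = 72.9 K.

T_eq ≈ 72.9 K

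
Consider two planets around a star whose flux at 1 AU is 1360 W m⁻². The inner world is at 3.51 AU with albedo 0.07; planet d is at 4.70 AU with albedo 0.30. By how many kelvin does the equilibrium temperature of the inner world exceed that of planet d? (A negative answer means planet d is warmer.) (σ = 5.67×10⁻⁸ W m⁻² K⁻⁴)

T_eq = [S₀(1−A)/(4σd²)]^(1/4), so T ∝ (1−A)^(1/4) / √d.
T₁ = [1360×0.93/(4×5.67×10⁻⁸×3.51²)]^(1/4) = 145.86 K.
T₂ = [1360×0.70/(4×5.67×10⁻⁸×4.70²)]^(1/4) = 117.41 K.

ΔT ≈ 28.5 K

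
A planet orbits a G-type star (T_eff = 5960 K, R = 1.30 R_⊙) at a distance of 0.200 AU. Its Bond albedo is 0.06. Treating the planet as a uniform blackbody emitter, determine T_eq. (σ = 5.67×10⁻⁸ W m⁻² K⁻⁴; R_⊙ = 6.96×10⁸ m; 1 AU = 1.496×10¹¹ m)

R_⋆ = 1.30 × 6.96×10⁸ = 9.05×10⁸ m.
d = 0.200 AU = 2.99×10¹⁰ m.
L = 4πR_⋆²σT_⋆⁴ = 4π(9.05×10⁸)² × 5.67×10⁻⁸ × (5960)⁴ = 7.36×10²⁶ W.
S = L/(4πd²) = 6.54×10⁴ W m⁻².
Energy balance: absorbed = emitted ⇒ πR²·S(1−A) = 4πR²·σT_eq⁴, so T_eq⁴ = S(1−A)/(4σ).
T_eq = [6.54×10⁴ × 0.94 / (4 × 5.67×10⁻⁸)]^(1/4) = (2.71×10¹¹)^(1/4) = 722 K.

T_eq ≈ 722 K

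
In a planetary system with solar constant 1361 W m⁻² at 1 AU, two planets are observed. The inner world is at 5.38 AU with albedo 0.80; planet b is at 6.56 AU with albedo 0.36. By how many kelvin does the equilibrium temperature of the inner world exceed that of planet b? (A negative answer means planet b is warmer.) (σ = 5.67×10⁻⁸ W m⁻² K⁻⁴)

ΔT ≈ -17.0 K

T_eq = [S₀(1−A)/(4σd²)]^(1/4), so T ∝ (1−A)^(1/4) / √d.
T₁ = [1361×0.20/(4×5.67×10⁻⁸×5.38²)]^(1/4) = 80.25 K.
T₂ = [1361×0.64/(4×5.67×10⁻⁸×6.56²)]^(1/4) = 97.20 K.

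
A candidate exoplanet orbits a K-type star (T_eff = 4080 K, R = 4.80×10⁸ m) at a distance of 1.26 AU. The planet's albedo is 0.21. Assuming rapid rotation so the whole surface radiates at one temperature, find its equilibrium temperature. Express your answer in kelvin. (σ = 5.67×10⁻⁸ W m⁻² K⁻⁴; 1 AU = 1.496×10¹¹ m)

T_eq ≈ 137 K

d = 1.26 AU = 1.88×10¹¹ m.
L = 4πR_⋆²σT_⋆⁴ = 4π(4.80×10⁸)² × 5.67×10⁻⁸ × (4080)⁴ = 4.55×10²⁵ W.
S = L/(4πd²) = 102 W m⁻².
Energy balance: absorbed = emitted ⇒ πR²·S(1−A) = 4πR²·σT_eq⁴, so T_eq⁴ = S(1−A)/(4σ).
T_eq = [102 × 0.79 / (4 × 5.67×10⁻⁸)]^(1/4) = (3.55×10⁸)^(1/4) = 137 K.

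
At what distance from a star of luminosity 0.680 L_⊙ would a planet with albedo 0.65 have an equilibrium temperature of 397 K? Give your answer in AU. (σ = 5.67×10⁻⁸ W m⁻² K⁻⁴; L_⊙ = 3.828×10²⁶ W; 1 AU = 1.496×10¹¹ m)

L = 0.680 × 3.828×10²⁶ = 2.60×10²⁶ W.
From T_eq⁴ = L(1−A)/(16πσd²): d = √[L(1−A)/(16πσT_eq⁴)].
d = √[2.60×10²⁶ × 0.35 / (16π × 5.67×10⁻⁸ × (397)⁴)] = 3.59×10¹⁰ m = 0.240 AU.

d ≈ 0.240 AU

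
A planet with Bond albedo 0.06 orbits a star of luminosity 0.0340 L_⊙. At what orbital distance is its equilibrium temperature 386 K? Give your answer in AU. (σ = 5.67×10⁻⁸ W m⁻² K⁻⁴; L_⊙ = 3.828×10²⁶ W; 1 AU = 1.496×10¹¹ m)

d ≈ 0.0930 AU

L = 0.0340 × 3.828×10²⁶ = 1.30×10²⁵ W.
From T_eq⁴ = L(1−A)/(16πσd²): d = √[L(1−A)/(16πσT_eq⁴)].
d = √[1.30×10²⁵ × 0.94 / (16π × 5.67×10⁻⁸ × (386)⁴)] = 1.39×10¹⁰ m = 0.0930 AU.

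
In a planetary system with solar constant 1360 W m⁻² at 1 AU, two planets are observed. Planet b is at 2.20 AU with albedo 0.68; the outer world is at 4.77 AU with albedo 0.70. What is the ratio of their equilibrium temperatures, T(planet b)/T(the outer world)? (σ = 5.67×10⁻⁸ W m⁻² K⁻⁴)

T₁/T₂ ≈ 1.496

T_eq = [S₀(1−A)/(4σd²)]^(1/4), so T ∝ (1−A)^(1/4) / √d.
T₁ = [1360×0.32/(4×5.67×10⁻⁸×2.20²)]^(1/4) = 141.11 K.
T₂ = [1360×0.30/(4×5.67×10⁻⁸×4.77²)]^(1/4) = 94.30 K.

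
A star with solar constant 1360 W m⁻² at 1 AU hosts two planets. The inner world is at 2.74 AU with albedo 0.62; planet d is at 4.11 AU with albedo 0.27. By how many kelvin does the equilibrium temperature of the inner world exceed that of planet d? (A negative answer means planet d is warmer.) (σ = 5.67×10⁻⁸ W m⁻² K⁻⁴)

ΔT ≈ 5.1 K

T_eq = [S₀(1−A)/(4σd²)]^(1/4), so T ∝ (1−A)^(1/4) / √d.
T₁ = [1360×0.38/(4×5.67×10⁻⁸×2.74²)]^(1/4) = 131.99 K.
T₂ = [1360×0.73/(4×5.67×10⁻⁸×4.11²)]^(1/4) = 126.88 K.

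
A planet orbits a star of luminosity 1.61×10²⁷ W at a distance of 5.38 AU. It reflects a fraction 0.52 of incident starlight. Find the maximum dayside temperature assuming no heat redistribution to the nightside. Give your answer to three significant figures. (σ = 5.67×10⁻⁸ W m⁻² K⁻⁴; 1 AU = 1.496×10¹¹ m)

T_ss ≈ 202 K

d = 5.38 AU = 8.05×10¹¹ m.
Flux: S = L/(4πd²) = 1.61×10²⁷/(4π×(8.05×10¹¹)²) = 198 W m⁻².
With no redistribution each surface element balances locally: S(1−A) = σT⁴.
T = [198 × 0.48 / 5.67×10⁻⁸]^(1/4) = (1.67×10⁹)^(1/4) = 202 K.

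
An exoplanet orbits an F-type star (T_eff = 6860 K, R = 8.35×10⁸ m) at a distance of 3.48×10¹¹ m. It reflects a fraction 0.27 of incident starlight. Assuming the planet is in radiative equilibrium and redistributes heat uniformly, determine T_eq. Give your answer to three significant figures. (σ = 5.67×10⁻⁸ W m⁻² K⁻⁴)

L = 4πR_⋆²σT_⋆⁴ = 4π(8.35×10⁸)² × 5.67×10⁻⁸ × (6860)⁴ = 1.10×10²⁷ W.
S = L/(4πd²) = 723 W m⁻².
Energy balance: absorbed = emitted ⇒ πR²·S(1−A) = 4πR²·σT_eq⁴, so T_eq⁴ = S(1−A)/(4σ).
T_eq = [723 × 0.73 / (4 × 5.67×10⁻⁸)]^(1/4) = (2.33×10⁹)^(1/4) = 220 K.

T_eq ≈ 220 K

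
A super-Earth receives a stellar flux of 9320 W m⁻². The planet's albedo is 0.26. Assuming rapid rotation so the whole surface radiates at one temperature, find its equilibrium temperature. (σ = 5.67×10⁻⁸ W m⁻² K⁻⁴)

T_eq ≈ 418 K

Energy balance: absorbed = emitted ⇒ πR²·S(1−A) = 4πR²·σT_eq⁴, so T_eq⁴ = S(1−A)/(4σ).
T_eq = [9320 × 0.74 / (4 × 5.67×10⁻⁸)]^(1/4) = (3.04×10¹⁰)^(1/4) = 418 K.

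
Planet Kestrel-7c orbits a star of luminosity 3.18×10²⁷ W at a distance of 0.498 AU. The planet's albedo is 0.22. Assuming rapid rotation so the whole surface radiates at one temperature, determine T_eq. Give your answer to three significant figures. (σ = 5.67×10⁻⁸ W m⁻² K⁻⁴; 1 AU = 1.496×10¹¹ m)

T_eq ≈ 629 K

d = 0.498 AU = 7.45×10¹⁰ m.
Flux: S = L/(4πd²) = 3.18×10²⁷/(4π×(7.45×10¹⁰)²) = 4.56×10⁴ W m⁻².
Energy balance: absorbed = emitted ⇒ πR²·S(1−A) = 4πR²·σT_eq⁴, so T_eq⁴ = S(1−A)/(4σ).
T_eq = [4.56×10⁴ × 0.78 / (4 × 5.67×10⁻⁸)]^(1/4) = (1.57×10¹¹)^(1/4) = 629 K.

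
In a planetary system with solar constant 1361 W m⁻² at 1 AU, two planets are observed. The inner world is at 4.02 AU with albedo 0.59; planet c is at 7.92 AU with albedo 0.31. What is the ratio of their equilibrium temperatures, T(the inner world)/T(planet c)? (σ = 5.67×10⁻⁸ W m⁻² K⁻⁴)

T₁/T₂ ≈ 1.232

T_eq = [S₀(1−A)/(4σd²)]^(1/4), so T ∝ (1−A)^(1/4) / √d.
T₁ = [1361×0.41/(4×5.67×10⁻⁸×4.02²)]^(1/4) = 111.08 K.
T₂ = [1361×0.69/(4×5.67×10⁻⁸×7.92²)]^(1/4) = 90.14 K.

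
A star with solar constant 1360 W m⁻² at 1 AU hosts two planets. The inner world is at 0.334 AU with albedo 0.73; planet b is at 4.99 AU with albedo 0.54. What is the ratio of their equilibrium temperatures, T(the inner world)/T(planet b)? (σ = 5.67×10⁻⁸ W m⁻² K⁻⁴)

T₁/T₂ ≈ 3.383

T_eq = [S₀(1−A)/(4σd²)]^(1/4), so T ∝ (1−A)^(1/4) / √d.
T₁ = [1360×0.27/(4×5.67×10⁻⁸×0.334²)]^(1/4) = 347.09 K.
T₂ = [1360×0.46/(4×5.67×10⁻⁸×4.99²)]^(1/4) = 102.59 K.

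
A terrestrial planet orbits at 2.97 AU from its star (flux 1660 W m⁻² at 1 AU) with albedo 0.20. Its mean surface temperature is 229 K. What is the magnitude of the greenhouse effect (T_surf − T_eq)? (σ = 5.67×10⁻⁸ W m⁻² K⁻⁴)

S = 1660/2.97² = 188.2 W m⁻².
T_eq = [S(1−A)/(4σ)]^(1/4) = [188.2×0.80/(4×5.67×10⁻⁸)]^(1/4) = 160.5 K.
ΔT = T_surf − T_eq = 229 − 160.5.

ΔT ≈ 68.5 K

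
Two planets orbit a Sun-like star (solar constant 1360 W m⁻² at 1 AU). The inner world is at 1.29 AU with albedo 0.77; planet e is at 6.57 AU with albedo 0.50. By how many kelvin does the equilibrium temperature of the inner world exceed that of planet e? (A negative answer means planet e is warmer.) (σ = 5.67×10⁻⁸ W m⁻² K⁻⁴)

ΔT ≈ 78.4 K

T_eq = [S₀(1−A)/(4σd²)]^(1/4), so T ∝ (1−A)^(1/4) / √d.
T₁ = [1360×0.23/(4×5.67×10⁻⁸×1.29²)]^(1/4) = 169.67 K.
T₂ = [1360×0.50/(4×5.67×10⁻⁸×6.57²)]^(1/4) = 91.29 K.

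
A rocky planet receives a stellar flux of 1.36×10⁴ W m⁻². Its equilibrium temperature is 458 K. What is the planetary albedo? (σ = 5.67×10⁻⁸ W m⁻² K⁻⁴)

A ≈ 0.27

From T_eq⁴ = S(1−A)/(4σ): 1−A = 4σT_eq⁴/S.
1−A = 4 × 5.67×10⁻⁸ × (458)⁴ / 1.36×10⁴ = 0.734.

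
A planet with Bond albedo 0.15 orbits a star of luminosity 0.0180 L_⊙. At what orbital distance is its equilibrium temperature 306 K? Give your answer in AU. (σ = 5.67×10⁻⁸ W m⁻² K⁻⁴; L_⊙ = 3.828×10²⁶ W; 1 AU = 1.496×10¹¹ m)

d ≈ 0.102 AU

L = 0.0180 × 3.828×10²⁶ = 6.89×10²⁴ W.
From T_eq⁴ = L(1−A)/(16πσd²): d = √[L(1−A)/(16πσT_eq⁴)].
d = √[6.89×10²⁴ × 0.85 / (16π × 5.67×10⁻⁸ × (306)⁴)] = 1.53×10¹⁰ m = 0.102 AU.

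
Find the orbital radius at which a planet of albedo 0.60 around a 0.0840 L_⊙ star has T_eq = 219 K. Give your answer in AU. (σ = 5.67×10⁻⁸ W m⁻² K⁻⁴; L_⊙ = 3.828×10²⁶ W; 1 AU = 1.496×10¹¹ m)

L = 0.0840 × 3.828×10²⁶ = 3.22×10²⁵ W.
From T_eq⁴ = L(1−A)/(16πσd²): d = √[L(1−A)/(16πσT_eq⁴)].
d = √[3.22×10²⁵ × 0.40 / (16π × 5.67×10⁻⁸ × (219)⁴)] = 4.43×10¹⁰ m = 0.296 AU.

d ≈ 0.296 AU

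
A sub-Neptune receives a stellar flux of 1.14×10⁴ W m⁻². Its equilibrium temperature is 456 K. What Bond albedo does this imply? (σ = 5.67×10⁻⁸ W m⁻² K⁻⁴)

From T_eq⁴ = S(1−A)/(4σ): 1−A = 4σT_eq⁴/S.
1−A = 4 × 5.67×10⁻⁸ × (456)⁴ / 1.14×10⁴ = 0.860.

A ≈ 0.14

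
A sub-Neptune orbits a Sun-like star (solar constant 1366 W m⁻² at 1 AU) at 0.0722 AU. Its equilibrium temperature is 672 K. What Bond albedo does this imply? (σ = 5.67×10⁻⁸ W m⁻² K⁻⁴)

Flux at 0.0722 AU: S = 1366/0.0722² = 2.62×10⁵ W m⁻².
From T_eq⁴ = S(1−A)/(4σ): 1−A = 4σT_eq⁴/S.
1−A = 4 × 5.67×10⁻⁸ × (672)⁴ / 2.62×10⁵ = 0.176.

A ≈ 0.82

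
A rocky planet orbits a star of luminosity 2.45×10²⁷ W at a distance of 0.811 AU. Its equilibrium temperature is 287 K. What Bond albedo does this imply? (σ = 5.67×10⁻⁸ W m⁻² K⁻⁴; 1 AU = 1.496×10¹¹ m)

A ≈ 0.88

d = 0.811 AU = 1.21×10¹¹ m.
Flux: S = L/(4πd²) = 2.45×10²⁷/(4π×(1.21×10¹¹)²) = 1.32×10⁴ W m⁻².
From T_eq⁴ = S(1−A)/(4σ): 1−A = 4σT_eq⁴/S.
1−A = 4 × 5.67×10⁻⁸ × (287)⁴ / 1.32×10⁴ = 0.116.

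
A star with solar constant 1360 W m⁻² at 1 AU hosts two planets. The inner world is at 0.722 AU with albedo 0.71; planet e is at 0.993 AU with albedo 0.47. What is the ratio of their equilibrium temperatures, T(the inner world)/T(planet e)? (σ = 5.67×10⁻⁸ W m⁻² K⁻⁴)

T₁/T₂ ≈ 1.009

T_eq = [S₀(1−A)/(4σd²)]^(1/4), so T ∝ (1−A)^(1/4) / √d.
T₁ = [1360×0.29/(4×5.67×10⁻⁸×0.722²)]^(1/4) = 240.33 K.
T₂ = [1360×0.53/(4×5.67×10⁻⁸×0.993²)]^(1/4) = 238.27 K.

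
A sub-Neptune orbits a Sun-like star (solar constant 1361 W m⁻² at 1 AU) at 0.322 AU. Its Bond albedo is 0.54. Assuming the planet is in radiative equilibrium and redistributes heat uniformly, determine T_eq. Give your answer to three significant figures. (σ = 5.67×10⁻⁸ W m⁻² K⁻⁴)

Flux at 0.322 AU: S = 1361/0.322² = 1.31×10⁴ W m⁻².
Energy balance: absorbed = emitted ⇒ πR²·S(1−A) = 4πR²·σT_eq⁴, so T_eq⁴ = S(1−A)/(4σ).
T_eq = [1.31×10⁴ × 0.46 / (4 × 5.67×10⁻⁸)]^(1/4) = (2.66×10¹⁰)^(1/4) = 404 K.

T_eq ≈ 404 K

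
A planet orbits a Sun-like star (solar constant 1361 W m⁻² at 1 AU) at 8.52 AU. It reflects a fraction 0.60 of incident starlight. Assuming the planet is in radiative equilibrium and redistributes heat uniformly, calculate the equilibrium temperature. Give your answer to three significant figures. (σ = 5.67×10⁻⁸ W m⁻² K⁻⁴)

T_eq ≈ 75.8 K

Flux at 8.52 AU: S = 1361/8.52² = 18.7 W m⁻².
Energy balance: absorbed = emitted ⇒ πR²·S(1−A) = 4πR²·σT_eq⁴, so T_eq⁴ = S(1−A)/(4σ).
T_eq = [18.7 × 0.40 / (4 × 5.67×10⁻⁸)]^(1/4) = (3.31×10⁷)^(1/4) = 75.8 K.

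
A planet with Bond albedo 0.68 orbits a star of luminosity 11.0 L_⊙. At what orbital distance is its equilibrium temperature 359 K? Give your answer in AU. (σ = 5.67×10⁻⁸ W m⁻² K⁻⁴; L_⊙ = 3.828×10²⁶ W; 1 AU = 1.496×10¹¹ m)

L = 11.0 × 3.828×10²⁶ = 4.21×10²⁷ W.
From T_eq⁴ = L(1−A)/(16πσd²): d = √[L(1−A)/(16πσT_eq⁴)].
d = √[4.21×10²⁷ × 0.32 / (16π × 5.67×10⁻⁸ × (359)⁴)] = 1.69×10¹¹ m = 1.13 AU.

d ≈ 1.13 AU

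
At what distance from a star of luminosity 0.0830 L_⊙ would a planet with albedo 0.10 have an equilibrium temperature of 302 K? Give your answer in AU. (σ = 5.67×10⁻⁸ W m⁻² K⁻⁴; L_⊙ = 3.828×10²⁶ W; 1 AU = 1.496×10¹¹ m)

d ≈ 0.232 AU

L = 0.0830 × 3.828×10²⁶ = 3.18×10²⁵ W.
From T_eq⁴ = L(1−A)/(16πσd²): d = √[L(1−A)/(16πσT_eq⁴)].
d = √[3.18×10²⁵ × 0.90 / (16π × 5.67×10⁻⁸ × (302)⁴)] = 3.47×10¹⁰ m = 0.232 AU.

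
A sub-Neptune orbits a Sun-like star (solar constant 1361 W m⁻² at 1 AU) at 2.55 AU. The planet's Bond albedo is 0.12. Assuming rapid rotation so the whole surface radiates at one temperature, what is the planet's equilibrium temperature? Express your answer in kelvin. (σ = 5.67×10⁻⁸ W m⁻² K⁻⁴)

Flux at 2.55 AU: S = 1361/2.55² = 209 W m⁻².
Energy balance: absorbed = emitted ⇒ πR²·S(1−A) = 4πR²·σT_eq⁴, so T_eq⁴ = S(1−A)/(4σ).
T_eq = [209 × 0.88 / (4 × 5.67×10⁻⁸)]^(1/4) = (8.12×10⁸)^(1/4) = 169 K.

T_eq ≈ 169 K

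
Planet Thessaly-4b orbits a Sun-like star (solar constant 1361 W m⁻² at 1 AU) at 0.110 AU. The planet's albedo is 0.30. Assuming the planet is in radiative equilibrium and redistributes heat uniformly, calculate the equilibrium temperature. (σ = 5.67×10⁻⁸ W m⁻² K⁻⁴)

T_eq ≈ 768 K

Flux at 0.110 AU: S = 1361/0.110² = 1.12×10⁵ W m⁻².
Energy balance: absorbed = emitted ⇒ πR²·S(1−A) = 4πR²·σT_eq⁴, so T_eq⁴ = S(1−A)/(4σ).
T_eq = [1.12×10⁵ × 0.70 / (4 × 5.67×10⁻⁸)]^(1/4) = (3.47×10¹¹)^(1/4) = 768 K.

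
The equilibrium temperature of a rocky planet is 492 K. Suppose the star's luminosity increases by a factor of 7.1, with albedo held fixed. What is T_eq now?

T_eq ≈ 803 K

T_eq ∝ L^(1/4) · d^(−1/2).
T′ = 492 × 7.1^(1/4) = 803 K.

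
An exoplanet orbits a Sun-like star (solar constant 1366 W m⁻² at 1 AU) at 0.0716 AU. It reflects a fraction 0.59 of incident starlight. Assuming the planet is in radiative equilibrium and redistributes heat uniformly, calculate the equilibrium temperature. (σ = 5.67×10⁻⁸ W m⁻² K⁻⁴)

Flux at 0.0716 AU: S = 1366/0.0716² = 2.66×10⁵ W m⁻².
Energy balance: absorbed = emitted ⇒ πR²·S(1−A) = 4πR²·σT_eq⁴, so T_eq⁴ = S(1−A)/(4σ).
T_eq = [2.66×10⁵ × 0.41 / (4 × 5.67×10⁻⁸)]^(1/4) = (4.82×10¹¹)^(1/4) = 833 K.

T_eq ≈ 833 K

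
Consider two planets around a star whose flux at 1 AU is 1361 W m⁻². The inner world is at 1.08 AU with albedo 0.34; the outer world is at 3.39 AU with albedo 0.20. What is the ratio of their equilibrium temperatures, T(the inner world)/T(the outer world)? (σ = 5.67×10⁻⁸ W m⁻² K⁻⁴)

T_eq = [S₀(1−A)/(4σd²)]^(1/4), so T ∝ (1−A)^(1/4) / √d.
T₁ = [1361×0.66/(4×5.67×10⁻⁸×1.08²)]^(1/4) = 241.39 K.
T₂ = [1361×0.80/(4×5.67×10⁻⁸×3.39²)]^(1/4) = 142.96 K.

T₁/T₂ ≈ 1.689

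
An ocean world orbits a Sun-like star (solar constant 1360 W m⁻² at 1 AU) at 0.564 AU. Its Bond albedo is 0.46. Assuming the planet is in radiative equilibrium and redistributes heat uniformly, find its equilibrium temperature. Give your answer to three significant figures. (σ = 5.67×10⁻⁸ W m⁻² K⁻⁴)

Flux at 0.564 AU: S = 1360/0.564² = 4280 W m⁻².
Energy balance: absorbed = emitted ⇒ πR²·S(1−A) = 4πR²·σT_eq⁴, so T_eq⁴ = S(1−A)/(4σ).
T_eq = [4280 × 0.54 / (4 × 5.67×10⁻⁸)]^(1/4) = (1.02×10¹⁰)^(1/4) = 318 K.

T_eq ≈ 318 K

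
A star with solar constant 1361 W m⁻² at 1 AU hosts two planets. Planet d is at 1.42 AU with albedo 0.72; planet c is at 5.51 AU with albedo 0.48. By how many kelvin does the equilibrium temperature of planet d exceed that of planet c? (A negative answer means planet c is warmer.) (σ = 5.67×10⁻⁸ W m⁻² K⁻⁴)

ΔT ≈ 69.2 K

T_eq = [S₀(1−A)/(4σd²)]^(1/4), so T ∝ (1−A)^(1/4) / √d.
T₁ = [1361×0.28/(4×5.67×10⁻⁸×1.42²)]^(1/4) = 169.90 K.
T₂ = [1361×0.52/(4×5.67×10⁻⁸×5.51²)]^(1/4) = 100.69 K.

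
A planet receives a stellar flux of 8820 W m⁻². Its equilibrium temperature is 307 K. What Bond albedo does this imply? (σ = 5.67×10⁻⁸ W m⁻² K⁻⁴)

From T_eq⁴ = S(1−A)/(4σ): 1−A = 4σT_eq⁴/S.
1−A = 4 × 5.67×10⁻⁸ × (307)⁴ / 8820 = 0.228.

A ≈ 0.77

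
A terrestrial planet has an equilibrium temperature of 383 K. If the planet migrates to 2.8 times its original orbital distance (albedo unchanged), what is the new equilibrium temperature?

T_eq ∝ L^(1/4) · d^(−1/2).
T′ = 383 / 2.8^(1/2) = 229 K.

T_eq ≈ 229 K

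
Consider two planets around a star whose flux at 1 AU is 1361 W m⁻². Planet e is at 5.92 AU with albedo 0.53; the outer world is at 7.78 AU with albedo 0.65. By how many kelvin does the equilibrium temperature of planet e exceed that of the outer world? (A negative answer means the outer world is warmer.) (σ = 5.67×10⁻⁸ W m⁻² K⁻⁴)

ΔT ≈ 18.0 K

T_eq = [S₀(1−A)/(4σd²)]^(1/4), so T ∝ (1−A)^(1/4) / √d.
T₁ = [1361×0.47/(4×5.67×10⁻⁸×5.92²)]^(1/4) = 94.71 K.
T₂ = [1361×0.35/(4×5.67×10⁻⁸×7.78²)]^(1/4) = 76.75 K.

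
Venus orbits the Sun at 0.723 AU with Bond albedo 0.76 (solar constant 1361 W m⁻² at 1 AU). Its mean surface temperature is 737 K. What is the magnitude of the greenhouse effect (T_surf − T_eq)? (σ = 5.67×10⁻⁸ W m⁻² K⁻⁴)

S = 1361/0.723² = 2604 W m⁻².
T_eq = [S(1−A)/(4σ)]^(1/4) = [2604×0.24/(4×5.67×10⁻⁸)]^(1/4) = 229.1 K.
ΔT = T_surf − T_eq = 737 − 229.1.

ΔT ≈ 507.9 K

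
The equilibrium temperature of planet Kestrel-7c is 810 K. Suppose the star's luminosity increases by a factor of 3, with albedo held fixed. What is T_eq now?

T_eq ≈ 1070 K

T_eq ∝ L^(1/4) · d^(−1/2).
T′ = 810 × 3^(1/4) = 1070 K.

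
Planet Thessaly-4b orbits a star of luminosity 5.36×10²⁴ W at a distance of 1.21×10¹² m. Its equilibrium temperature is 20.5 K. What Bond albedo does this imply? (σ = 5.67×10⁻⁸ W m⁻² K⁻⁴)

Flux: S = L/(4πd²) = 5.36×10²⁴/(4π×(1.21×10¹²)²) = 0.291 W m⁻².
From T_eq⁴ = S(1−A)/(4σ): 1−A = 4σT_eq⁴/S.
1−A = 4 × 5.67×10⁻⁸ × (20.5)⁴ / 0.291 = 0.137.

A ≈ 0.86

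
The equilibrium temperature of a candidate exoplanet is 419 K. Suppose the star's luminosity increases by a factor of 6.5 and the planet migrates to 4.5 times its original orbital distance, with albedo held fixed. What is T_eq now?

T_eq ≈ 315 K

T_eq ∝ L^(1/4) · d^(−1/2).
T′ = 419 × 6.5^(1/4) / 4.5^(1/2) = 315 K.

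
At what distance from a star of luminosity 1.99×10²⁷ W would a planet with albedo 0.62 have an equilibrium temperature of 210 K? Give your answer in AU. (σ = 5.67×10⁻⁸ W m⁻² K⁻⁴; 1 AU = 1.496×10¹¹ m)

d ≈ 2.47 AU

From T_eq⁴ = L(1−A)/(16πσd²): d = √[L(1−A)/(16πσT_eq⁴)].
d = √[1.99×10²⁷ × 0.38 / (16π × 5.67×10⁻⁸ × (210)⁴)] = 3.69×10¹¹ m = 2.47 AU.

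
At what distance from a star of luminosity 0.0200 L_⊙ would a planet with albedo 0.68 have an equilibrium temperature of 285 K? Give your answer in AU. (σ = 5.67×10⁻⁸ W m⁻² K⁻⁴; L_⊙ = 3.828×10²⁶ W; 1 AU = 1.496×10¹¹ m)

L = 0.0200 × 3.828×10²⁶ = 7.66×10²⁴ W.
From T_eq⁴ = L(1−A)/(16πσd²): d = √[L(1−A)/(16πσT_eq⁴)].
d = √[7.66×10²⁴ × 0.32 / (16π × 5.67×10⁻⁸ × (285)⁴)] = 1.14×10¹⁰ m = 0.0763 AU.

d ≈ 0.0763 AU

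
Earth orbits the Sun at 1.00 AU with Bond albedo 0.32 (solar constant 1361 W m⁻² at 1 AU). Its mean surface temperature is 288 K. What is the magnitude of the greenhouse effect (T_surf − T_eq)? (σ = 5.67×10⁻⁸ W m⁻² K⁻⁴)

S = 1361/1.00² = 1361 W m⁻².
T_eq = [S(1−A)/(4σ)]^(1/4) = [1361×0.68/(4×5.67×10⁻⁸)]^(1/4) = 252.7 K.
ΔT = T_surf − T_eq = 288 − 252.7.

ΔT ≈ 35.3 K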